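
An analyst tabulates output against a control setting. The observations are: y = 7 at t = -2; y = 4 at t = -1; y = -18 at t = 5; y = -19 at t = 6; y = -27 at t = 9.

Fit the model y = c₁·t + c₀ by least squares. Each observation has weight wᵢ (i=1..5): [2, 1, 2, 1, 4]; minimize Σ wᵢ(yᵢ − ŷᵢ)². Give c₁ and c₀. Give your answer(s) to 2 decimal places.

c₁ = -3.11, c₀ = 0.13

The normal system AᵀWA·[c₁, c₀]ᵀ = AᵀWy is [[419, 47]; [47, 10]]·[c₁, c₀]ᵀ = [-1298, -145]ᵀ.
det = 419·10 − 47² = 1981.
c₁ = ((-1298)·10 − 47·(-145))/1981 = -6165/1981; c₀ = (419·(-145) − 47·(-1298))/1981 = 251/1981.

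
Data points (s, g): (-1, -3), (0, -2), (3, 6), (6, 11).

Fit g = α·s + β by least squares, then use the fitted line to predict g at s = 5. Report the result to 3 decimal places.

ĝ = 9.300

Sums needed: Σs·s = 46, Σs = 8, Σ1 = 4.
And Σs·g = 87, Σg = 12.
So AᵀA·[α, β]ᵀ = Aᵀg: [[46, 8]; [8, 4]]·[α, β]ᵀ = [87, 12]ᵀ.
Eliminating β: 4·(row 1) − 8·(row 2) gives 120·α = 4·87 − 8·12 = 252, so α = 21/10.
Then β = (12 − 8·(21/10))/4 = -6/5.
At s = 5: ĝ = (21/10)·(5) + (-6/5)·(1) = 93/10.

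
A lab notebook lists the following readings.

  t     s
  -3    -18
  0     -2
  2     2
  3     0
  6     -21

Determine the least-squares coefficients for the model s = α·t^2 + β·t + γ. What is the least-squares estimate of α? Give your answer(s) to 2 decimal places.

The normal equations are: 1474·α + 224·β + 58·γ = -910;  224·α + 58·β + 8·γ = -68;  58·α + 8·β + 5·γ = -39.
(Σt^2·t^2 = 1474, Σt^2·t = 224, Σt^2 = 58, Σt·t = 58, Σt = 8, Σ1 = 5, Σt^2·s = -910, Σt·s = -68, Σs = -39.)
Inverting the 3×3 Gram matrix, [α, β, γ]ᵀ = [-8312/7917, 23146/7917, -789/2639]ᵀ.

α = -1.05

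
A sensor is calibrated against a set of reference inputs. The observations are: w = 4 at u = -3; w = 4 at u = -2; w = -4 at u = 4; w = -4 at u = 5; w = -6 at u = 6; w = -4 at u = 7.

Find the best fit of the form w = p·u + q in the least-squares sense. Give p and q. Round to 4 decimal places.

Normal-equation sums: Σu·u = 139, Σu = 17, Σ1 = 6.
Moment sums: Σu·w = -120, Σw = -10.
So MᵀM·[p, q]ᵀ = Mᵀw: [[139, 17]; [17, 6]]·[p, q]ᵀ = [-120, -10]ᵀ.
det = 139·6 − 17² = 545.
p = ((-120)·6 − 17·(-10))/545 = -110/109; q = (139·(-10) − 17·(-120))/545 = 130/109.

p = -1.0092, q = 1.1927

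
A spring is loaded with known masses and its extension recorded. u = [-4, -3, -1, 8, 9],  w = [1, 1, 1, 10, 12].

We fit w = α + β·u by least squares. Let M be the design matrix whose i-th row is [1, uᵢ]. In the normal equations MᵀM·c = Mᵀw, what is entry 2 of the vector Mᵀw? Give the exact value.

Entry 2 ↔ basis u, so (Mᵀw)_{2} = Σᵢ (u)·wᵢ = (-4)·(1) + (-3)·(1) + (-1)·(1) + (8)·(10) + (9)·(12) = 180.

180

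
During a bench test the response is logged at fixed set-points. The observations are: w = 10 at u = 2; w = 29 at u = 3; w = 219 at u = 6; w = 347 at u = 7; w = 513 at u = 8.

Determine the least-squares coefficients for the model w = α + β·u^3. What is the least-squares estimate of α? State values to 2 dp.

XᵀX·[α, β]ᵀ = Xᵀw reads: 5·α + 1106·β = 1118;  1106·α + 427242·β = 429844.
Eliminating β: 427242·(row 1) − 1106·(row 2) gives 912974·α = 427242·1118 − 1106·429844 = 2249092, so α = 1124546/456487.
Then β = (429844 − 1106·(1124546/456487))/427242 = 456356/456487.

α = 2.46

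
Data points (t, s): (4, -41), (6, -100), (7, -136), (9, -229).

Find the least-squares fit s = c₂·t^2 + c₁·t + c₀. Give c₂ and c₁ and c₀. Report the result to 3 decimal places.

c₂ = -2.833, c₁ = -0.705, c₀ = 7.000

With design matrix M, MᵀM = [[10514, 1352, 182]; [1352, 182, 26]; [182, 26, 4]] and Mᵀs = [-29469, -3777, -506]ᵀ.
Row-reducing yields c₂ = -17/6, c₁ = -55/78, c₀ = 7.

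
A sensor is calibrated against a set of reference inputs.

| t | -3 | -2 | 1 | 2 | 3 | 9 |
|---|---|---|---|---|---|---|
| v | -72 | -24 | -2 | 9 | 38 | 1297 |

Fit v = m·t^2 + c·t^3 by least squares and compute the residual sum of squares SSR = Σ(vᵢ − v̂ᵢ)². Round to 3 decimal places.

SSR = 7.970

Entries of AᵀA: Σt^2·t^2 = 6756, Σt^2·t^3 = 59050, Σt^3·t^3 = 533028.
Right-hand side: Σt^2·v = 104689, Σt^3·v = 948745.
So AᵀA·[m, c]ᵀ = Aᵀv: [[6756, 59050]; [59050, 533028]]·[m, c]ᵀ = [104689, 948745]ᵀ.
Eliminating c: 533028·(row 1) − 59050·(row 2) gives 114234668·m = 533028·104689 − 59050·948745 = -221223958, so m = -110611979/57117334.
Then c = (948745 − 59050·(-110611979/57117334))/533028 = 113917885/57117334.
Residuals: -20578671/28558667, -8512510/28558667, -58770287/28558667, 22580421/28558667, 45091804/28558667, -2692834/28558667; SSR = 227611769/28558667.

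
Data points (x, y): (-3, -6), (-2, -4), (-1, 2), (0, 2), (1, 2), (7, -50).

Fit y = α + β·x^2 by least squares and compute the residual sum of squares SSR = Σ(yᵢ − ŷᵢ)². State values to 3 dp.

SSR = 7.054

From the data, Σ1 = 6, Σx^2 = 64, Σx^2·x^2 = 2500.
For Mᵀy: Σy = -54, Σx^2·y = -2516.
Normal equations: [[6, 64]; [64, 2500]]·[α, β]ᵀ = [-54, -2516]ᵀ.
Eliminating β: 2500·(row 1) − 64·(row 2) gives 10904·α = 2500·(-54) − 64·(-2516) = 26024, so α = 3253/1363.
Then β = ((-2516) − 64·(3253/1363))/2500 = -1455/1363.
Residuals: 1664/1363, -2885/1363, 32/47, -527/1363, 32/47, -108/1363; SSR = 9614/1363.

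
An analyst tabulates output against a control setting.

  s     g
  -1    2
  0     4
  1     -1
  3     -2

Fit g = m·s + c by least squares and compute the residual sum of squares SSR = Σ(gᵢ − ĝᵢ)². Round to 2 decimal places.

SSR = 8.29

Entries of MᵀM: Σs·s = 11, Σs = 3, Σ1 = 4.
Right-hand side: Σs·g = -9, Σg = 3.
MᵀM·[m, c]ᵀ = Mᵀg becomes [[11, 3]; [3, 4]]·[m, c]ᵀ = [-9, 3]ᵀ.
det = 11·4 − 3² = 35.
m = ((-9)·4 − 3·3)/35 = -9/7; c = (11·3 − 3·(-9))/35 = 12/7.
Residuals: -1, 16/7, -10/7, 1/7; SSR = 58/7.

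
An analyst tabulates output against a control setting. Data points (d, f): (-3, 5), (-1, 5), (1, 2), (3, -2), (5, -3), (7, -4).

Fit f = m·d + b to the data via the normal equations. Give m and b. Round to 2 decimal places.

With design matrix A, AᵀA = [[94, 12]; [12, 6]] and Aᵀf = [-67, 3]ᵀ.
Eliminating b: 6·(row 1) − 12·(row 2) gives 420·m = 6·(-67) − 12·3 = -438, so m = -73/70.
Then b = (3 − 12·(-73/70))/6 = 181/70.

m = -1.04, b = 2.59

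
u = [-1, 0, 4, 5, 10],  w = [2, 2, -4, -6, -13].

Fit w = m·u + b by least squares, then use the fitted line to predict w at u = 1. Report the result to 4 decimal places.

The normal system AᵀA·[m, b]ᵀ = Aᵀw is [[142, 18]; [18, 5]]·[m, b]ᵀ = [-178, -19]ᵀ.
det = 142·5 − 18² = 386.
m = ((-178)·5 − 18·(-19))/386 = -274/193; b = (142·(-19) − 18·(-178))/386 = 253/193.
At u = 1: ŵ = (-274/193)·(1) + (253/193)·(1) = -21/193.

ŵ = -0.1088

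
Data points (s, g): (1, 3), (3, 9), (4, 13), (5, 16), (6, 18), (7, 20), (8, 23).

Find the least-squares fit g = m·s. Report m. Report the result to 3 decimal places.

Forming XᵀX = [[200]] and Xᵀg = [594]ᵀ gives XᵀX·[m]ᵀ = Xᵀg.
Hence m = 594 / 200 ≈ 2.97.

m = 2.970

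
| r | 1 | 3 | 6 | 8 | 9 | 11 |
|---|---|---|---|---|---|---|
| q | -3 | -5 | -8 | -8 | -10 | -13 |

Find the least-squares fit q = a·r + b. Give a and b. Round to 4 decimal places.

a = -0.9159, b = -2.0327

Normal-equation sums: Σr·r = 312, Σr = 38, Σ1 = 6.
And Σr·q = -363, Σq = -47.
Normal equations: [[312, 38]; [38, 6]]·[a, b]ᵀ = [-363, -47]ᵀ.
Δ = 312·6 − 38² = 428.
a = ((-363)·6 − 38·(-47))/428 = -98/107; b = (312·(-47) − 38·(-363))/428 = -435/214.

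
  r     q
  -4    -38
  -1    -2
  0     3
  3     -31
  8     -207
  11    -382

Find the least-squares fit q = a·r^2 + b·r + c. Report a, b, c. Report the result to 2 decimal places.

a = -2.99, b = -2.03, c = 1.27

Compute the Gram sums: Σr^2·r^2 = 19075, Σr^2·r = 1805, Σr^2 = 211, Σr·r = 211, Σr = 17, Σ1 = 6.
For Xᵀq: Σr^2·q = -60359, Σr·q = -5797, Σq = -657.
Inverting the 3×3 Gram matrix, [a, b, c]ᵀ = [-16865/5648, -11477/5648, 1787/1412]ᵀ.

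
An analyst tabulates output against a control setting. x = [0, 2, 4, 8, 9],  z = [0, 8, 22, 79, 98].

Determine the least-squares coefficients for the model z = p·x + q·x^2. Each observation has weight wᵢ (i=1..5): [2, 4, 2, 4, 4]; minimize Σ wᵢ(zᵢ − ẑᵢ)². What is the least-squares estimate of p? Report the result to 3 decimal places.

The normal equations are: 628·p + 5124·q = 6296;  5124·p + 43204·q = 52808.
Eliminating q: 43204·(row 1) − 5124·(row 2) gives 876736·p = 43204·6296 − 5124·52808 = 1424192, so p = 3179/1957.
Then q = (52808 − 5124·(3179/1957))/43204 = 2015/1957.

p = 1.624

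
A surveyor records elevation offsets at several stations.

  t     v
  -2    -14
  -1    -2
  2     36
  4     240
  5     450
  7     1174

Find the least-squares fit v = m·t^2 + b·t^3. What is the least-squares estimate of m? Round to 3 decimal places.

With design matrix A, AᵀA = [[3315, 20955]; [20955, 137499]] and Aᵀv = [72702, 474694]ᵀ.
det = 3315·137499 − 20955² = 16697160.
m = (72702·137499 − 20955·474694)/16697160 = 2051647/695715; b = (3315·474694 − 20955·72702)/16697160 = 417835/139143.

m = 2.949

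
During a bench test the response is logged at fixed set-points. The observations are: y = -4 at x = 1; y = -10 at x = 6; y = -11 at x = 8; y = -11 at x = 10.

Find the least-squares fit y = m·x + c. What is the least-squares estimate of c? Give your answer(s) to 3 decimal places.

c = -3.832

The normal equations are: 201·m + 25·c = -262;  25·m + 4·c = -36.
Eliminating c: 4·(row 1) − 25·(row 2) gives 179·m = 4·(-262) − 25·(-36) = -148, so m = -148/179.
Then c = ((-36) − 25·(-148/179))/4 = -686/179.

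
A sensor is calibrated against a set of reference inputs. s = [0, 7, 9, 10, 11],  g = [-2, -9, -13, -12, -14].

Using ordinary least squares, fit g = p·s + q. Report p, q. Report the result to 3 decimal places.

Sums needed: Σs·s = 351, Σs = 37, Σ1 = 5.
Moment sums: Σs·g = -454, Σg = -50.
MᵀM·[p, q]ᵀ = Mᵀg becomes [[351, 37]; [37, 5]]·[p, q]ᵀ = [-454, -50]ᵀ.
Determinant 351·5 − 37² = 386.
p = ((-454)·5 − 37·(-50))/386 = -210/193; q = (351·(-50) − 37·(-454))/386 = -376/193.

p = -1.088, q = -1.948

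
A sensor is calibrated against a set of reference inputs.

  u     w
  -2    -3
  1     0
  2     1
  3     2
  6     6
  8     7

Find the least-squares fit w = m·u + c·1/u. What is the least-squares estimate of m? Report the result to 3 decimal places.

m = 0.930

Normal-equation sums: Σu·u = 118, Σu·1/u = 6, Σ1/u·1/u = 953/576.
And Σu·w = 106, Σ1/u·w = 109/24.
Normal equations: [[118, 6]; [6, 953/576]]·[m, c]ᵀ = [106, 109/24]ᵀ.
Eliminating c: (953/576)·(row 1) − 6·(row 2) gives (45859/288)·m = (953/576)·106 − 6·(109/24) = 42661/288, so m = 42661/45859.
Then c = ((109/24) − 6·(42661/45859))/(953/576) = -28824/45859.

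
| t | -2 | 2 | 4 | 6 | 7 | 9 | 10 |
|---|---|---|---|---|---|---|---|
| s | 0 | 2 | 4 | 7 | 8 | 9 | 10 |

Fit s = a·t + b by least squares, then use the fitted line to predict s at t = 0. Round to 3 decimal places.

From the data, Σt·t = 290, Σt = 36, Σ1 = 7.
Moment sums: Σt·s = 299, Σs = 40.
So XᵀX·[a, b]ᵀ = Xᵀs: [[290, 36]; [36, 7]]·[a, b]ᵀ = [299, 40]ᵀ.
Eliminating b: 7·(row 1) − 36·(row 2) gives 734·a = 7·299 − 36·40 = 653, so a = 653/734.
Then b = (40 − 36·(653/734))/7 = 418/367.
At t = 0: ŝ = (653/734)·(0) + (418/367)·(1) = 418/367.

ŝ = 1.139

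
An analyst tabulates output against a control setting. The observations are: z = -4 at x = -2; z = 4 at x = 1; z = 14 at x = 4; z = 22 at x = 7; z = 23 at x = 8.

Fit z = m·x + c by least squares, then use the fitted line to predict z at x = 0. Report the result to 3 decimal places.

Entries of MᵀM: Σx·x = 134, Σx = 18, Σ1 = 5.
Right-hand side: Σx·z = 406, Σz = 59.
So MᵀM·[m, c]ᵀ = Mᵀz: [[134, 18]; [18, 5]]·[m, c]ᵀ = [406, 59]ᵀ.
det = 134·5 − 18² = 346.
m = (406·5 − 18·59)/346 = 484/173; c = (134·59 − 18·406)/346 = 299/173.
At x = 0: ẑ = (484/173)·(0) + (299/173)·(1) = 299/173.

ẑ = 1.728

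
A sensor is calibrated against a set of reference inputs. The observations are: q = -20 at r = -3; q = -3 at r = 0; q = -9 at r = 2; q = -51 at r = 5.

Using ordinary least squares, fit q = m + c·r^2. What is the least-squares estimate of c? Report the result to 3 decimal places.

From the data, Σ1 = 4, Σr^2 = 38, Σr^2·r^2 = 722.
Right-hand side: Σq = -83, Σr^2·q = -1491.
So XᵀX·[m, c]ᵀ = Xᵀq: [[4, 38]; [38, 722]]·[m, c]ᵀ = [-83, -1491]ᵀ.
Eliminating c: 722·(row 1) − 38·(row 2) gives 1444·m = 722·(-83) − 38·(-1491) = -3268, so m = -43/19.
Then c = ((-1491) − 38·(-43/19))/722 = -1405/722.

c = -1.946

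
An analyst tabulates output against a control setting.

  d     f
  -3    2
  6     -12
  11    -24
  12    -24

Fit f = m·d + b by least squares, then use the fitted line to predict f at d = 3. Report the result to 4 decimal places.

XᵀX·[m, b]ᵀ = Xᵀf reads: 310·m + 26·b = -630;  26·m + 4·b = -58.
(Σd·d = 310, Σd = 26, Σ1 = 4, Σd·f = -630, Σf = -58.)
det = 310·4 − 26² = 564.
m = ((-630)·4 − 26·(-58))/564 = -253/141; b = (310·(-58) − 26·(-630))/564 = -400/141.
At d = 3: f̂ = (-253/141)·(3) + (-400/141)·(1) = -1159/141.

f̂ = -8.2199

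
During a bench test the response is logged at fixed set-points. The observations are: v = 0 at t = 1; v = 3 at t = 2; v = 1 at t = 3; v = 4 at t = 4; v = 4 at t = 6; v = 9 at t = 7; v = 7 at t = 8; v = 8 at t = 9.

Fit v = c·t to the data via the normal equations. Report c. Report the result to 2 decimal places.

With design matrix M, MᵀM = [[260]] and Mᵀv = [240]ᵀ.
Hence c = 240 / 260 ≈ 0.923077.

c = 0.92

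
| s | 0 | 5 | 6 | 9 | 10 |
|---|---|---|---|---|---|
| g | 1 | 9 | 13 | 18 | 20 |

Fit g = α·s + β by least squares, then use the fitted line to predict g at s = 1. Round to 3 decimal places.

The normal equations are: 242·α + 30·β = 485;  30·α + 5·β = 61.
(Σs·s = 242, Σs = 30, Σ1 = 5, Σs·g = 485, Σg = 61.)
Determinant 242·5 − 30² = 310.
α = (485·5 − 30·61)/310 = 119/62; β = (242·61 − 30·485)/310 = 106/155.
At s = 1: ĝ = (119/62)·(1) + (106/155)·(1) = 807/310.

ĝ = 2.603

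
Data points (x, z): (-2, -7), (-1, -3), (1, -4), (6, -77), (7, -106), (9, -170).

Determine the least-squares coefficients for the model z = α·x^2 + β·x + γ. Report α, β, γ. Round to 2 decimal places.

Normal-equation sums: Σx^2·x^2 = 10276, Σx^2·x = 1280, Σx^2 = 172, Σx·x = 172, Σx = 20, Σ1 = 6.
For Mᵀz: Σx^2·z = -21771, Σx·z = -2721, Σz = -367.
MᵀM·[α, β, γ]ᵀ = Mᵀz becomes [[10276, 1280, 172]; [1280, 172, 20]; [172, 20, 6]]·[α, β, γ]ᵀ = [-21771, -2721, -367]ᵀ.
Solving the 3×3 system (Gaussian elimination) gives α = -1377/692, β = -601/692, γ = -425/346.

α = -1.99, β = -0.87, γ = -1.23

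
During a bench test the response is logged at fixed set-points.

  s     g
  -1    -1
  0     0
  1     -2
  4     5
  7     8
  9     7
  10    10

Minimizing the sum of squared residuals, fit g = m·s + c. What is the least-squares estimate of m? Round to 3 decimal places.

The normal system XᵀX·[m, c]ᵀ = Xᵀg is [[248, 30]; [30, 7]]·[m, c]ᵀ = [238, 27]ᵀ.
Determinant 248·7 − 30² = 836.
m = (238·7 − 30·27)/836 = 214/209; c = (248·27 − 30·238)/836 = -111/209.

m = 1.024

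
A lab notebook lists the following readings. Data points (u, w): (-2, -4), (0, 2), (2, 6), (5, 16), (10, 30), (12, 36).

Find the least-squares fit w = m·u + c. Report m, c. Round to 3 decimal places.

Forming MᵀM = [[277, 27]; [27, 6]] and Mᵀw = [832, 86]ᵀ gives MᵀM·[m, c]ᵀ = Mᵀw.
det = 277·6 − 27² = 933.
m = (832·6 − 27·86)/933 = 890/311; c = (277·86 − 27·832)/933 = 1358/933.

m = 2.862, c = 1.456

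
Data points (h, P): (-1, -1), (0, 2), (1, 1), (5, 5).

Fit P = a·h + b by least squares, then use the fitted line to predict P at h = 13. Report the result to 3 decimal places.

Forming MᵀM = [[27, 5]; [5, 4]] and MᵀP = [27, 7]ᵀ gives MᵀM·[a, b]ᵀ = MᵀP.
Determinant 27·4 − 5² = 83.
a = (27·4 − 5·7)/83 = 73/83; b = (27·7 − 5·27)/83 = 54/83.
At h = 13: P̂ = (73/83)·(13) + (54/83)·(1) = 1003/83.

P̂ = 12.084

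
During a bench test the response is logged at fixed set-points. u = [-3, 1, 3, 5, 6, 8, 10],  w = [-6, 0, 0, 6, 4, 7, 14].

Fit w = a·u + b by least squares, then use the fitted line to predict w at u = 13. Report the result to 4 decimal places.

ŵ = 15.7153

The normal equations are: 244·a + 30·b = 268;  30·a + 7·b = 25.
(Σu·u = 244, Σu = 30, Σ1 = 7, Σu·w = 268, Σw = 25.)
Δ = 244·7 − 30² = 808.
a = (268·7 − 30·25)/808 = 563/404; b = (244·25 − 30·268)/808 = -485/202.
At u = 13: ŵ = (563/404)·(13) + (-485/202)·(1) = 6349/404.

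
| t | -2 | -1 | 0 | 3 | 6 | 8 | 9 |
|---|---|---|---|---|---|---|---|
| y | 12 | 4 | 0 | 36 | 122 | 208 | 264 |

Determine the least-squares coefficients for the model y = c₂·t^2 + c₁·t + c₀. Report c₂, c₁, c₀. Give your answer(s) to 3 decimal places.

Normal-equation sums: Σt^2·t^2 = 12051, Σt^2·t = 1475, Σt^2 = 195, Σt·t = 195, Σt = 23, Σ1 = 7.
Right-hand side: Σt^2·y = 39464, Σt·y = 4852, Σy = 646.
Solving the 3×3 system (Gaussian elimination) gives c₂ = 250953/82642, c₁ = 135637/82642, c₀ = 95089/41321.

c₂ = 3.037, c₁ = 1.641, c₀ = 2.301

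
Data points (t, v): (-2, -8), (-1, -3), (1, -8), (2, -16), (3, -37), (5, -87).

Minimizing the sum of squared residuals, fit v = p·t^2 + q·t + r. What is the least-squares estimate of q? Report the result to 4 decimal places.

With design matrix A, AᵀA = [[740, 152, 44]; [152, 44, 8]; [44, 8, 6]] and Aᵀv = [-2615, -567, -159]ᵀ.
Row-reducing yields p = -35/12, q = -149/60, r = -9/5.

q = -2.4833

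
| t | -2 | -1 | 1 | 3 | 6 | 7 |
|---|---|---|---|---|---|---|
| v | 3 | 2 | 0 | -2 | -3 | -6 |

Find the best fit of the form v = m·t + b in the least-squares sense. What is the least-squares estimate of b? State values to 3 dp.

b = 1.079

Sums needed: Σt·t = 100, Σt = 14, Σ1 = 6.
Moment sums: Σt·v = -74, Σv = -6.
MᵀM·[m, b]ᵀ = Mᵀv becomes [[100, 14]; [14, 6]]·[m, b]ᵀ = [-74, -6]ᵀ.
Δ = 100·6 − 14² = 404.
m = ((-74)·6 − 14·(-6))/404 = -90/101; b = (100·(-6) − 14·(-74))/404 = 109/101.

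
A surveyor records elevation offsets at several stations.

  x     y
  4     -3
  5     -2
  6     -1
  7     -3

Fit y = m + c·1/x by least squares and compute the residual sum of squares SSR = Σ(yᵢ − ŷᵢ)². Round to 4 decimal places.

SSR = 2.5461

AᵀA·[m, c]ᵀ = Aᵀy reads: 4·m + (319/420)·c = -9;  (319/420)·m + (26581/176400)·c = -733/420.
(Σ1 = 4, Σ1/x = 319/420, Σ1/x·1/x = 26581/176400, Σy = -9, Σ1/x·y = -733/420.)
det = 4·(26581/176400) − (319/420)² = 507/19600.
m = ((-9)·(26581/176400) − (319/420)·(-733/420))/(507/19600) = -5402/4563; c = (4·(-733/420) − (319/420)·(-9))/(507/19600) = -8540/1521.
Residuals: -1882/4563, 1400/4563, 131/117, -4627/4563; SSR = 11618/4563.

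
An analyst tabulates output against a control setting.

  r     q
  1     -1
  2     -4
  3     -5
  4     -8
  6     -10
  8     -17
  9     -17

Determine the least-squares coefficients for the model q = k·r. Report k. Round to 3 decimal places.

k = -1.919

With design matrix A, AᵀA = [[211]] and Aᵀq = [-405]ᵀ.
k = (-405)/211 = -1.91943.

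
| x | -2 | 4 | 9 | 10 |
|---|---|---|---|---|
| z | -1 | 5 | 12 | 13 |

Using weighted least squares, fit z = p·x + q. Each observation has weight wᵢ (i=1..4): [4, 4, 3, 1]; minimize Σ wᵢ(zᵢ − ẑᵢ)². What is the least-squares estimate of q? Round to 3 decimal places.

AᵀWA·[p, q]ᵀ = AᵀWz reads: 423·p + 45·q = 542;  45·p + 12·q = 65.
Eliminating q: 12·(row 1) − 45·(row 2) gives 3051·p = 12·542 − 45·65 = 3579, so p = 1193/1017.
Then q = (65 − 45·(1193/1017))/12 = 115/113.

q = 1.018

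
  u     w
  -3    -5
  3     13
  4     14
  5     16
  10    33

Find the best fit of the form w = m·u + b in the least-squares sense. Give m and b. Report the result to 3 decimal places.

m = 2.882, b = 3.247

With design matrix A, AᵀA = [[159, 19]; [19, 5]] and Aᵀw = [520, 71]ᵀ.
Determinant 159·5 − 19² = 434.
m = (520·5 − 19·71)/434 = 1251/434; b = (159·71 − 19·520)/434 = 1409/434.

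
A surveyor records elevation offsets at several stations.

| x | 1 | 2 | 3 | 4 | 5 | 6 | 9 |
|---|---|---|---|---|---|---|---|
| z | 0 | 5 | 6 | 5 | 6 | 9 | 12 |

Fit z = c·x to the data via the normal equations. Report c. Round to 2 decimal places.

c = 1.40

The normal equations are: 172·c = 240.
(Σx·x = 172, Σx·z = 240.)
c = 240/172 = 1.39535.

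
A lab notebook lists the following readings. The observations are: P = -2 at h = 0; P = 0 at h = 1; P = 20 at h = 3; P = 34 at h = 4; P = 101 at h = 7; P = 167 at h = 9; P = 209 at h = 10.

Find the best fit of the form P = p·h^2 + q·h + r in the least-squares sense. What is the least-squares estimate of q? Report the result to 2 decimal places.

The normal system XᵀX·[p, q, r]ᵀ = XᵀP is [[19300, 2164, 256]; [2164, 256, 34]; [256, 34, 7]]·[p, q, r]ᵀ = [40100, 4496, 529]ᵀ.
Row-reducing yields p = 97/48, q = 35/48, r = -15/8.

q = 0.73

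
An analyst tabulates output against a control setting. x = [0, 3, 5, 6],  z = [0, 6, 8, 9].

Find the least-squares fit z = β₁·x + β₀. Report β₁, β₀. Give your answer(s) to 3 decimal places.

MᵀM·[β₁, β₀]ᵀ = Mᵀz reads: 70·β₁ + 14·β₀ = 112;  14·β₁ + 4·β₀ = 23.
Eliminating β₀: 4·(row 1) − 14·(row 2) gives 84·β₁ = 4·112 − 14·23 = 126, so β₁ = 3/2.
Then β₀ = (23 − 14·(3/2))/4 = 1/2.

β₁ = 1.500, β₀ = 0.500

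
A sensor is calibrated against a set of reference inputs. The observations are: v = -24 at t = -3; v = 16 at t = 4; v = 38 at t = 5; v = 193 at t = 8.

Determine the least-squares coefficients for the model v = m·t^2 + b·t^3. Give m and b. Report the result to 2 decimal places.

Normal-equation sums: Σt^2·t^2 = 5058, Σt^2·t^3 = 36674, Σt^3·t^3 = 282594.
For Xᵀv: Σt^2·v = 13342, Σt^3·v = 105238.
So XᵀX·[m, b]ᵀ = Xᵀv: [[5058, 36674]; [36674, 282594]]·[m, b]ᵀ = [13342, 105238]ᵀ.
Eliminating b: 282594·(row 1) − 36674·(row 2) gives 84378176·m = 282594·13342 − 36674·105238 = -89129264, so m = -5570579/5273636.
Then b = (105238 − 36674·(-5570579/5273636))/282594 = 2686831/5273636.

m = -1.06, b = 0.51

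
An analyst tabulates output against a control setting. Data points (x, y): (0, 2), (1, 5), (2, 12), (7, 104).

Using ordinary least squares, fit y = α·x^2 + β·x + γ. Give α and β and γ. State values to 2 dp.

α = 1.92, β = 1.16, γ = 1.98

AᵀA·[α, β, γ]ᵀ = Aᵀy reads: 2418·α + 352·β + 54·γ = 5149;  352·α + 54·β + 10·γ = 757;  54·α + 10·β + 4·γ = 123.
(Σx^2·x^2 = 2418, Σx^2·x = 352, Σx^2 = 54, Σx·x = 54, Σx = 10, Σ1 = 4, Σx^2·y = 5149, Σx·y = 757, Σy = 123.)
Row-reducing yields α = 3625/1892, β = 2201/1892, γ = 3739/1892.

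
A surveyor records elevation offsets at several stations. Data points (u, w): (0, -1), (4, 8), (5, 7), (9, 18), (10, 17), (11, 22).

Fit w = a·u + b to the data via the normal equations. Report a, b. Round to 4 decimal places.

The normal equations are: 343·a + 39·b = 641;  39·a + 6·b = 71.
(Σu·u = 343, Σu = 39, Σ1 = 6, Σu·w = 641, Σw = 71.)
Δ = 343·6 − 39² = 537.
a = (641·6 − 39·71)/537 = 359/179; b = (343·71 − 39·641)/537 = -646/537.

a = 2.0056, b = -1.2030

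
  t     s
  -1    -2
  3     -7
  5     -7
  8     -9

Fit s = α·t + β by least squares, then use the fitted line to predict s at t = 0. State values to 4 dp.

The normal equations are: 99·α + 15·β = -126;  15·α + 4·β = -25.
(Σt·t = 99, Σt = 15, Σ1 = 4, Σt·s = -126, Σs = -25.)
Δ = 99·4 − 15² = 171.
α = ((-126)·4 − 15·(-25))/171 = -43/57; β = (99·(-25) − 15·(-126))/171 = -65/19.
At t = 0: ŝ = (-43/57)·(0) + (-65/19)·(1) = -65/19.

ŝ = -3.4211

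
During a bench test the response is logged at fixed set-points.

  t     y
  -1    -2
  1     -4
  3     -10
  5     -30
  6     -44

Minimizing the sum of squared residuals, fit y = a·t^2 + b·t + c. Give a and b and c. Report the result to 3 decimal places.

a = -1.218, b = 0.263, c = -1.201

Normal-equation sums: Σt^2·t^2 = 2004, Σt^2·t = 368, Σt^2 = 72, Σt·t = 72, Σt = 14, Σ1 = 5.
Moment sums: Σt^2·y = -2430, Σt·y = -446, Σy = -90.
Row-reducing yields a = -3071/2522, b = 51/194, c = -1515/1261.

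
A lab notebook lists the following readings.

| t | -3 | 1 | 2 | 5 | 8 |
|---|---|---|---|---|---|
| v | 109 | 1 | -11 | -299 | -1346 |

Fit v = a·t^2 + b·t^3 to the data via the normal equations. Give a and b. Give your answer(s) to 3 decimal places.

The normal equations are: 4819·a + 35683·b = -92681;  35683·a + 278563·b = -729557.
Δ = 4819·278563 − 35683² = 69118608.
a = ((-92681)·278563 − 35683·(-729557))/69118608 = 17940419/5759884; b = (4819·(-729557) − 35683·(-92681))/69118608 = -17383255/5759884.

a = 3.115, b = -3.018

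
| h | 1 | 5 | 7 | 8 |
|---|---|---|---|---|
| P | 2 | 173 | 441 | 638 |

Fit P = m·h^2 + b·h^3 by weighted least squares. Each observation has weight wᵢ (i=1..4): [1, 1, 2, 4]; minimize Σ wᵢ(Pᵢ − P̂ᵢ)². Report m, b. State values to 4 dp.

Compute the Gram sums: Σwᵢ·h^2·h^2 = 21812, Σwᵢ·h^2·h^3 = 167812, Σwᵢ·h^3·h^3 = 1299500.
Right-hand side: Σwᵢ·h^2·P = 210873, Σwᵢ·h^3·P = 1630777.
XᵀWX·[m, b]ᵀ = XᵀWP becomes [[21812, 167812]; [167812, 1299500]]·[m, b]ᵀ = [210873, 1630777]ᵀ.
Δ = 21812·1299500 − 167812² = 183826656.
m = (210873·1299500 − 167812·1630777)/183826656 = 45689197/22978332; b = (21812·1630777 − 167812·210873)/183826656 = 11468003/11489166.

m = 1.9884, b = 0.9982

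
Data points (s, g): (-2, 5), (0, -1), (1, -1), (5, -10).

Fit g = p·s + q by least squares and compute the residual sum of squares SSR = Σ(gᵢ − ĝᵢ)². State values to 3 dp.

Entries of XᵀX: Σs·s = 30, Σs = 4, Σ1 = 4.
And Σs·g = -61, Σg = -7.
Normal equations: [[30, 4]; [4, 4]]·[p, q]ᵀ = [-61, -7]ᵀ.
Determinant 30·4 − 4² = 104.
p = ((-61)·4 − 4·(-7))/104 = -27/13; q = (30·(-7) − 4·(-61))/104 = 17/52.
Residuals: 27/52, -69/52, 3/4, 3/52; SSR = 135/52.

SSR = 2.596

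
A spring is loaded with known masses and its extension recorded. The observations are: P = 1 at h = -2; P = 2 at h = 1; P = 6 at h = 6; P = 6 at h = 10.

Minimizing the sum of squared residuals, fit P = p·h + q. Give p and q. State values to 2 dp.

The normal system AᵀA·[p, q]ᵀ = AᵀP is [[141, 15]; [15, 4]]·[p, q]ᵀ = [96, 15]ᵀ.
Eliminating q: 4·(row 1) − 15·(row 2) gives 339·p = 4·96 − 15·15 = 159, so p = 53/113.
Then q = (15 − 15·(53/113))/4 = 225/113.

p = 0.47, q = 1.99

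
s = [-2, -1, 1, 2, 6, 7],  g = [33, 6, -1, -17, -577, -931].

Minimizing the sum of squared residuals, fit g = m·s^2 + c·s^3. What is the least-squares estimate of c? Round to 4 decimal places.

Sums needed: Σs^2·s^2 = 3731, Σs^2·s^3 = 24583, Σs^3·s^3 = 164435.
And Σs^2·g = -66322, Σs^3·g = -444372.
So AᵀA·[m, c]ᵀ = Aᵀg: [[3731, 24583]; [24583, 164435]]·[m, c]ᵀ = [-66322, -444372]ᵀ.
det = 3731·164435 − 24583² = 9183096.
m = ((-66322)·164435 − 24583·(-444372))/9183096 = 9169403/4591548; c = (3731·(-444372) − 24583·(-66322))/9183096 = -1059931/353196.

c = -3.0010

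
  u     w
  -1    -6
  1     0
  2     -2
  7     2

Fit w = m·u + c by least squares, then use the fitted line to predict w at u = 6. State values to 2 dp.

From the data, Σu·u = 55, Σu = 9, Σ1 = 4.
Moment sums: Σu·w = 16, Σw = -6.
So AᵀA·[m, c]ᵀ = Aᵀw: [[55, 9]; [9, 4]]·[m, c]ᵀ = [16, -6]ᵀ.
Determinant 55·4 − 9² = 139.
m = (16·4 − 9·(-6))/139 = 118/139; c = (55·(-6) − 9·16)/139 = -474/139.
At u = 6: ŵ = (118/139)·(6) + (-474/139)·(1) = 234/139.

ŵ = 1.68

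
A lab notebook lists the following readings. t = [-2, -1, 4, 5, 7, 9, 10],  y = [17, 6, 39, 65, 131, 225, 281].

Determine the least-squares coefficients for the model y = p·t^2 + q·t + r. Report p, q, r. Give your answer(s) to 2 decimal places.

MᵀM·[p, q, r]ᵀ = Mᵀy reads: 19860·p + 2252·q + 276·r = 55067;  2252·p + 276·q + 32·r = 6193;  276·p + 32·q + 7·r = 764.
Solving the 3×3 system (Gaussian elimination) gives p = 245587/80444, q = -100097/40222, r = 2979/20111.

p = 3.05, q = -2.49, r = 0.15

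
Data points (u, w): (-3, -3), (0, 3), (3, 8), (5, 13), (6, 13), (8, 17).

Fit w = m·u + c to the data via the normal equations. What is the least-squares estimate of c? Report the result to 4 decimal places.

AᵀA·[m, c]ᵀ = Aᵀw reads: 143·m + 19·c = 312;  19·m + 6·c = 51.
det = 143·6 − 19² = 497.
m = (312·6 − 19·51)/497 = 129/71; c = (143·51 − 19·312)/497 = 195/71.

c = 2.7465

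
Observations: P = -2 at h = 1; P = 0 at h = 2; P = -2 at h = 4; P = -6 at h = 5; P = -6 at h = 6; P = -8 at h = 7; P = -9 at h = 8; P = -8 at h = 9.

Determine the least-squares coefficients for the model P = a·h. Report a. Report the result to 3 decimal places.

Sums needed: Σh·h = 276.
For XᵀP: Σh·P = -276.
a = (-276)/276 = -1.

a = -1.000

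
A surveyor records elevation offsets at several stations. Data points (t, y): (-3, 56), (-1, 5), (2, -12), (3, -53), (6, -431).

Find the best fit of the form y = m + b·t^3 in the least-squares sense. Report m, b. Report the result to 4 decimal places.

m = 2.5180, b = -2.0071

The normal equations are: 5·m + 223·b = -435;  223·m + 48179·b = -96140.
Eliminating b: 48179·(row 1) − 223·(row 2) gives 191166·m = 48179·(-435) − 223·(-96140) = 481355, so m = 481355/191166.
Then b = ((-96140) − 223·(481355/191166))/48179 = -383695/191166.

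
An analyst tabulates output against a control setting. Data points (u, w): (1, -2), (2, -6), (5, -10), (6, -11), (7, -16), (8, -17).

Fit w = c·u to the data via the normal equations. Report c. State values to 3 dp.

c = -2.112

Compute the Gram sums: Σu·u = 179.
And Σu·w = -378.
Normal equations: [[179]]·[c]ᵀ = [-378]ᵀ.
Hence c = -378 / 179 ≈ -2.11173.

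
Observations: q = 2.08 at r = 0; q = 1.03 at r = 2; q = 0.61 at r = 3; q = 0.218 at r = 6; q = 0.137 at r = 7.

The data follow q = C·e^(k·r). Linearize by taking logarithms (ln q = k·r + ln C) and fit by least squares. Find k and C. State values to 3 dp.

Taking logs, ln q = k·r + ln C, so regress ln q on r.
Over the data: Σr = 18.0000, Σ(r)² = 98.0000, Σln q = -3.2434, Σr·ln q = -24.4778.
Normal system: [[98.0000, 18.0000]; [18.0000, 5]]·[k, ln C]ᵀ = [-24.4778, -3.2434]ᵀ.
Solving (det = 166.0000): k = -0.38559, ln C = 0.73943, so C = exp(0.73943) = 2.09475.

k = -0.386, C = 2.095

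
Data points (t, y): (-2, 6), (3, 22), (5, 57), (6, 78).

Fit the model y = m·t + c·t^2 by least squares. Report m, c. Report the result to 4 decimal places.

m = 1.2531, c = 1.9841

With design matrix X, XᵀX = [[74, 360]; [360, 2018]] and Xᵀy = [807, 4455]ᵀ.
det = 74·2018 − 360² = 19732.
m = (807·2018 − 360·4455)/19732 = 12363/9866; c = (74·4455 − 360·807)/19732 = 19575/9866.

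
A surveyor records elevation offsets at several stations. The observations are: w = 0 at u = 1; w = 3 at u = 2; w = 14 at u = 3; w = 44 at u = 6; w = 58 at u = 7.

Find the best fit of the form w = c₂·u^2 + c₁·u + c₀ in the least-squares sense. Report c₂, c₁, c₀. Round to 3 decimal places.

c₂ = 0.779, c₁ = 3.558, c₀ = -5.145

The normal equations are: 3795·c₂ + 595·c₁ + 99·c₀ = 4564;  595·c₂ + 99·c₁ + 19·c₀ = 718;  99·c₂ + 19·c₁ + 5·c₀ = 119.
(Σu^2·u^2 = 3795, Σu^2·u = 595, Σu^2 = 99, Σu·u = 99, Σu = 19, Σ1 = 5, Σu^2·w = 4564, Σu·w = 718, Σw = 119.)
Row-reducing yields c₂ = 1265/1624, c₁ = 5779/1624, c₀ = -2089/406.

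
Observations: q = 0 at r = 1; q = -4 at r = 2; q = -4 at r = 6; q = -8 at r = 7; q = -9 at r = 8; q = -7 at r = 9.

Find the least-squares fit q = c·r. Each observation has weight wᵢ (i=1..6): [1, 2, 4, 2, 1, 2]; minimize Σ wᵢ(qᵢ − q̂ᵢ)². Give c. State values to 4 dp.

Compute the Gram sums: Σwᵢ·r·r = 477.
For XᵀWq: Σwᵢ·r·q = -422.
So XᵀWX·[c]ᵀ = XᵀWq: [[477]]·[c]ᵀ = [-422]ᵀ.
Hence c = -422 / 477 ≈ -0.884696.

c = -0.8847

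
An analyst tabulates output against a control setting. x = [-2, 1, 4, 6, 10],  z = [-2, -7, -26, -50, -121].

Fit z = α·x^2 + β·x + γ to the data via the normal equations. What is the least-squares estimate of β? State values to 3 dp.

β = -2.087

The normal equations are: 11569·α + 1273·β + 157·γ = -14331;  1273·α + 157·β + 19·γ = -1617;  157·α + 19·β + 5·γ = -206.
(Σx^2·x^2 = 11569, Σx^2·x = 1273, Σx^2 = 157, Σx·x = 157, Σx = 19, Σ1 = 5, Σx^2·z = -14331, Σx·z = -1617, Σz = -206.)
Row-reducing yields α = -28471/29302, β = -61155/29302, γ = -5776/2093.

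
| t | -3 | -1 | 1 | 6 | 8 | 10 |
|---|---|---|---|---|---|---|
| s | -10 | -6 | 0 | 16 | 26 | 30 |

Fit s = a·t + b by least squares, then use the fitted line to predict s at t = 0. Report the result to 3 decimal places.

The normal equations are: 211·a + 21·b = 640;  21·a + 6·b = 56.
(Σt·t = 211, Σt = 21, Σ1 = 6, Σt·s = 640, Σs = 56.)
Determinant 211·6 − 21² = 825.
a = (640·6 − 21·56)/825 = 888/275; b = (211·56 − 21·640)/825 = -1624/825.
At t = 0: ŝ = (888/275)·(0) + (-1624/825)·(1) = -1624/825.

ŝ = -1.968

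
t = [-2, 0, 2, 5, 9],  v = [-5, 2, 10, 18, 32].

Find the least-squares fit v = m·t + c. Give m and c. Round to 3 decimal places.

m = 3.321, c = 2.102

Entries of XᵀX: Σt·t = 114, Σt = 14, Σ1 = 5.
Moment sums: Σt·v = 408, Σv = 57.
Determinant 114·5 − 14² = 374.
m = (408·5 − 14·57)/374 = 621/187; c = (114·57 − 14·408)/374 = 393/187.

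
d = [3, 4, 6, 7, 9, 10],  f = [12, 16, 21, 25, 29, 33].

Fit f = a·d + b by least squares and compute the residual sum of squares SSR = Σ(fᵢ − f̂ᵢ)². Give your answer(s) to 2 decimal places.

The normal equations are: 291·a + 39·b = 992;  39·a + 6·b = 136.
Δ = 291·6 − 39² = 225.
a = (992·6 − 39·136)/225 = 72/25; b = (291·136 − 39·992)/225 = 296/75.
Residuals: -44/75, 8/15, -17/75, 67/75, -13/15, 19/75; SSR = 172/75.

SSR = 2.29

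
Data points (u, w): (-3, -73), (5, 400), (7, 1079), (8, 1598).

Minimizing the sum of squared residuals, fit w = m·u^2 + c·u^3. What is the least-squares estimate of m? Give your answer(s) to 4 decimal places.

m = 0.9946

Sums needed: Σu^2·u^2 = 7203, Σu^2·u^3 = 52457, Σu^3·u^3 = 396147.
And Σu^2·w = 164486, Σu^3·w = 1240244.
MᵀM·[m, c]ᵀ = Mᵀw becomes [[7203, 52457]; [52457, 396147]]·[m, c]ᵀ = [164486, 1240244]ᵀ.
Δ = 7203·396147 − 52457² = 101709992.
m = (164486·396147 − 52457·1240244)/101709992 = 50577967/50854996; c = (7203·1240244 − 52457·164486)/101709992 = 152517715/50854996.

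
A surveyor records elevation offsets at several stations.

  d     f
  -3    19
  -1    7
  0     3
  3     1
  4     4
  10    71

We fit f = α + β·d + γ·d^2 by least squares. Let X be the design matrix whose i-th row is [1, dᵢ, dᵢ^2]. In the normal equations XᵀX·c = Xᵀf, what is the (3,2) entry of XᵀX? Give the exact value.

1063

Row 3 ↔ basis d^2, column 2 ↔ basis d, so (XᵀX)_{3,2} = Σᵢ (d^2)·(d) = (9)·(-3) + (1)·(-1) + (0)·(0) + (9)·(3) + (16)·(4) + (100)·(10) = 1063.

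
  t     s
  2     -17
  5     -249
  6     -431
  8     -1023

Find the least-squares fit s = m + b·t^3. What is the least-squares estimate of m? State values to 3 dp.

MᵀM·[m, b]ᵀ = Mᵀs reads: 4·m + 861·b = -1720;  861·m + 324489·b = -648133.
(Σ1 = 4, Σt^3 = 861, Σt^3·t^3 = 324489, Σs = -1720, Σt^3·s = -648133.)
Determinant 4·324489 − 861² = 556635.
m = ((-1720)·324489 − 861·(-648133))/556635 = -26189/185545; b = (4·(-648133) − 861·(-1720))/556635 = -1111612/556635.

m = -0.141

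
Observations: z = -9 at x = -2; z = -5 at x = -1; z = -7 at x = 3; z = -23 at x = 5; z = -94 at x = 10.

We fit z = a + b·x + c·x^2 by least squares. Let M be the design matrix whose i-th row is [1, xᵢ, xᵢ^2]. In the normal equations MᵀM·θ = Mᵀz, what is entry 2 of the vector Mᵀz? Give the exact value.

Entry 2 ↔ basis x, so (Mᵀz)_{2} = Σᵢ (x)·zᵢ = (-2)·(-9) + (-1)·(-5) + (3)·(-7) + (5)·(-23) + (10)·(-94) = -1053.

-1053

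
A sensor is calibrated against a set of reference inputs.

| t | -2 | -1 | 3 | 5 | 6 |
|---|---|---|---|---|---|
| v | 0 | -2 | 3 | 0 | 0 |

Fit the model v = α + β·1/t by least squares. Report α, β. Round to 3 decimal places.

Sums needed: Σ1 = 5, Σ1/t = -4/5, Σ1/t·1/t = 643/450.
Right-hand side: Σv = 1, Σ1/t·v = 3.
MᵀM·[α, β]ᵀ = Mᵀv becomes [[5, -4/5]; [-4/5, 643/450]]·[α, β]ᵀ = [1, 3]ᵀ.
Eliminating β: (643/450)·(row 1) − (-4/5)·(row 2) gives (2927/450)·α = (643/450)·1 − (-4/5)·3 = 1723/450, so α = 1723/2927.
Then β = (3 − (-4/5)·(1723/2927))/(643/450) = 7110/2927.

α = 0.589, β = 2.429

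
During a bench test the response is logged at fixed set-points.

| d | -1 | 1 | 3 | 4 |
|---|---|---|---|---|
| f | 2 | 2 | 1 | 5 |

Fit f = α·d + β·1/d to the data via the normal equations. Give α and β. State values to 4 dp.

α = 1.0228, β = -1.1537

Compute the Gram sums: Σd·d = 27, Σd·1/d = 4, Σ1/d·1/d = 313/144.
For Xᵀf: Σd·f = 23, Σ1/d·f = 19/12.
So XᵀX·[α, β]ᵀ = Xᵀf: [[27, 4]; [4, 313/144]]·[α, β]ᵀ = [23, 19/12]ᵀ.
Δ = 27·(313/144) − 4² = 683/16.
α = (23·(313/144) − 4·(19/12))/(683/16) = 6287/6147; β = (27·(19/12) − 4·23)/(683/16) = -788/683.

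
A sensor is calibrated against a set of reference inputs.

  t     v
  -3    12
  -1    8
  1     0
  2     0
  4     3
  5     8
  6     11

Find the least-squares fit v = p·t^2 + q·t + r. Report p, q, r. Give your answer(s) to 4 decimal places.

MᵀM·[p, q, r]ᵀ = Mᵀv reads: 2276·p + 386·q + 92·r = 760;  386·p + 92·q + 14·r = 74;  92·p + 14·q + 7·r = 42.
(Σt^2·t^2 = 2276, Σt^2·t = 386, Σt^2 = 92, Σt·t = 92, Σt = 14, Σ1 = 7, Σt^2·v = 760, Σt·v = 74, Σv = 42.)
Row-reducing yields p = 26831/48081, q = -92198/48081, r = 40082/16027.

p = 0.5580, q = -1.9176, r = 2.5009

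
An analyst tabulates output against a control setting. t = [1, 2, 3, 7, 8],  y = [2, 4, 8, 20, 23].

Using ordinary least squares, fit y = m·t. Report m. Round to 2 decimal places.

The normal system MᵀM·[m]ᵀ = Mᵀy is [[127]]·[m]ᵀ = [358]ᵀ.
Hence m = 358 / 127 ≈ 2.8189.

m = 2.82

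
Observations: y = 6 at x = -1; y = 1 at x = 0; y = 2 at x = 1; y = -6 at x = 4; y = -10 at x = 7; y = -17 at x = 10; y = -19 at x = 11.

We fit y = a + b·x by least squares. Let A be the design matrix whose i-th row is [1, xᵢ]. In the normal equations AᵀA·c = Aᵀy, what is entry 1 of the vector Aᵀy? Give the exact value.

-43

Entry 1 ↔ basis 1, so (Aᵀy)_{1} = Σᵢ yᵢ = (1)·(6) + (1)·(1) + (1)·(2) + (1)·(-6) + (1)·(-10) + (1)·(-17) + (1)·(-19) = -43.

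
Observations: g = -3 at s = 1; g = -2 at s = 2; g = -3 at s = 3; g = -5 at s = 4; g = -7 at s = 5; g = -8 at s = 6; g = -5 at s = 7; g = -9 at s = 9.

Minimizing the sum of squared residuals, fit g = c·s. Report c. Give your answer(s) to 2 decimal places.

With design matrix M, MᵀM = [[221]] and Mᵀg = [-235]ᵀ.
Hence c = -235 / 221 ≈ -1.06335.

c = -1.06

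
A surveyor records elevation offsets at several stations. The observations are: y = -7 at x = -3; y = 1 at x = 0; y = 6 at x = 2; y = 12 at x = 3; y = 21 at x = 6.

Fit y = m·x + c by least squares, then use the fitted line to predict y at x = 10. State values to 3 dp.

Sums needed: Σx·x = 58, Σx = 8, Σ1 = 5.
For Mᵀy: Σx·y = 195, Σy = 33.
Normal equations: [[58, 8]; [8, 5]]·[m, c]ᵀ = [195, 33]ᵀ.
det = 58·5 − 8² = 226.
m = (195·5 − 8·33)/226 = 711/226; c = (58·33 − 8·195)/226 = 177/113.
At x = 10: ŷ = (711/226)·(10) + (177/113)·(1) = 3732/113.

ŷ = 33.027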